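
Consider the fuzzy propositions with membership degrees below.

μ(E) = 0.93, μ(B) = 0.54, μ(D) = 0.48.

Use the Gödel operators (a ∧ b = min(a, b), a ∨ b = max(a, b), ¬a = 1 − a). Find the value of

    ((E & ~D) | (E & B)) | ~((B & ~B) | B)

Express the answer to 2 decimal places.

~D = 1 − 0.48 = 0.52
E & ~D = min(a, b) on (0.93, 0.52) = 0.52
E & B = min(a, b) on (0.93, 0.54) = 0.54
(E & ~D) | (E & B) = max(a, b) on (0.52, 0.54) = 0.54
~B = 1 − 0.54 = 0.46
B & ~B = min(a, b) on (0.54, 0.46) = 0.46
(B & ~B) | B = max(a, b) on (0.46, 0.54) = 0.54
~((B & ~B) | B) = 1 − 0.54 = 0.46
((E & ~D) | (E & B)) | ~((B & ~B) | B) = max(a, b) on (0.54, 0.46) = 0.54

0.54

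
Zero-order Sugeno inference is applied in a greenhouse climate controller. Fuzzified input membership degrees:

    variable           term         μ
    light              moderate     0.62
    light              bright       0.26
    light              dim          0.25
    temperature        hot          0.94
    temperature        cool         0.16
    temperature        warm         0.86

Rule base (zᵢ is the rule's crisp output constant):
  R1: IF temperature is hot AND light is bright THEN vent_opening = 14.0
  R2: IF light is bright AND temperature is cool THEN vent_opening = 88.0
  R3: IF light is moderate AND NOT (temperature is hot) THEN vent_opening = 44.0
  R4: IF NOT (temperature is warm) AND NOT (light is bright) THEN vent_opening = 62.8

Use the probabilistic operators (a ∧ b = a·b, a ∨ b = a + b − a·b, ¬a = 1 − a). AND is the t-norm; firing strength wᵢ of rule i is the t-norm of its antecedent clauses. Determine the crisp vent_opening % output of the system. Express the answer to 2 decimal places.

35.67

R1 (z=14.0): hot=0.94, bright=0.26; AND[a·b] → w = 0.2444
R2 (z=88.0): bright=0.26, cool=0.16; AND[a·b] → w = 0.0416
R3 (z=44.0): moderate=0.62, ¬hot=1−0.94=0.06; AND[a·b] → w = 0.0372
R4 (z=62.8): ¬warm=1−0.86=0.14, ¬bright=1−0.26=0.74; AND[a·b] → w = 0.1036
Weighted average = (0.2444·14.0 + 0.0416·88.0 + 0.0372·44.0 + 0.1036·62.8) / (0.2444 + 0.0416 + 0.0372 + 0.1036)
  = 15.2253 / 0.4268 = 35.67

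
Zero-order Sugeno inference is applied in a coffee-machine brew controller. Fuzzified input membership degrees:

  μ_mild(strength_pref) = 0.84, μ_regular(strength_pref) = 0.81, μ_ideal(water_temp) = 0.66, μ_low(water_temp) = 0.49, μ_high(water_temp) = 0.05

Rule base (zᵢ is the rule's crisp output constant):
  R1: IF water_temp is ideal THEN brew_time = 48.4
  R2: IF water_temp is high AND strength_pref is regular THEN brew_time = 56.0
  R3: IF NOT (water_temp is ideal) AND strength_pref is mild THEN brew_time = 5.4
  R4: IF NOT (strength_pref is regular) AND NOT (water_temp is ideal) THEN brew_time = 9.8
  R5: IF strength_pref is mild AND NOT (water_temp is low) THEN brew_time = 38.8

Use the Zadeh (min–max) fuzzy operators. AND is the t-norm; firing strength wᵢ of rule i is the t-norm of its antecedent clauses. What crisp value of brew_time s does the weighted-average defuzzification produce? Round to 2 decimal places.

R1 (z=48.4): ideal=0.66 → w = 0.66
R2 (z=56.0): high=0.05, regular=0.81; AND[min(a, b)] → w = 0.05
R3 (z=5.4): ¬ideal=1−0.66=0.34, mild=0.84; AND[min(a, b)] → w = 0.34
R4 (z=9.8): ¬regular=1−0.81=0.19, ¬ideal=1−0.66=0.34; AND[min(a, b)] → w = 0.19
R5 (z=38.8): mild=0.84, ¬low=1−0.49=0.51; AND[min(a, b)] → w = 0.51
Weighted average = (0.66·48.4 + 0.05·56.0 + 0.34·5.4 + 0.19·9.8 + 0.51·38.8) / (0.66 + 0.05 + 0.34 + 0.19 + 0.51)
  = 58.2300 / 1.7500 = 33.27

33.27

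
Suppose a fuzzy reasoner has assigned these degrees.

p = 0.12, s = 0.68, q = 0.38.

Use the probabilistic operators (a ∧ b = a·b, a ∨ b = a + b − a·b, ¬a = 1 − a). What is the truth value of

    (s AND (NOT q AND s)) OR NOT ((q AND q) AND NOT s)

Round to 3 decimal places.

0.967

NOT q = 1 − 0.3800 = 0.6200
NOT q AND s = a·b on (0.6200, 0.6800) = 0.4216
s AND (NOT q AND s) = a·b on (0.6800, 0.4216) = 0.2867
q AND q = a·b on (0.3800, 0.3800) = 0.1444
NOT s = 1 − 0.6800 = 0.3200
(q AND q) AND NOT s = a·b on (0.1444, 0.3200) = 0.0462
NOT ((q AND q) AND NOT s) = 1 − 0.0462 = 0.9538
(s AND (NOT q AND s)) OR NOT ((q AND q) AND NOT s) = a + b − a·b on (0.2867, 0.9538) = 0.9670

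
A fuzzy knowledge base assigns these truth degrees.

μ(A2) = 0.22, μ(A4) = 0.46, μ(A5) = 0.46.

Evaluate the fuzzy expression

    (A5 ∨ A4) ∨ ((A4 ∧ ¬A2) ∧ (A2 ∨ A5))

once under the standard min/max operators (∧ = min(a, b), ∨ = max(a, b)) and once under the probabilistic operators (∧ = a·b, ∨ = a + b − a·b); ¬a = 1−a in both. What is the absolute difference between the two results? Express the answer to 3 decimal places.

0.309

Under standard min/max:
  A5 ∨ A4 = max(a, b) on (0.46, 0.46) = 0.46
  ¬A2 = 1 − 0.22 = 0.78
  A4 ∧ ¬A2 = min(a, b) on (0.46, 0.78) = 0.46
  A2 ∨ A5 = max(a, b) on (0.22, 0.46) = 0.46
  (A4 ∧ ¬A2) ∧ (A2 ∨ A5) = min(a, b) on (0.46, 0.46) = 0.46
  (A5 ∨ A4) ∨ ((A4 ∧ ¬A2) ∧ (A2 ∨ A5)) = max(a, b) on (0.46, 0.46) = 0.46
  → value = 0.4600
Under probabilistic:
  A5 ∨ A4 = a + b − a·b on (0.4600, 0.4600) = 0.7084
  ¬A2 = 1 − 0.2200 = 0.7800
  A4 ∧ ¬A2 = a·b on (0.4600, 0.7800) = 0.3588
  A2 ∨ A5 = a + b − a·b on (0.2200, 0.4600) = 0.5788
  (A4 ∧ ¬A2) ∧ (A2 ∨ A5) = a·b on (0.3588, 0.5788) = 0.2077
  (A5 ∨ A4) ∨ ((A4 ∧ ¬A2) ∧ (A2 ∨ A5)) = a + b − a·b on (0.7084, 0.2077) = 0.7690
  → value = 0.7690
|0.4600 − 0.7690| = 0.309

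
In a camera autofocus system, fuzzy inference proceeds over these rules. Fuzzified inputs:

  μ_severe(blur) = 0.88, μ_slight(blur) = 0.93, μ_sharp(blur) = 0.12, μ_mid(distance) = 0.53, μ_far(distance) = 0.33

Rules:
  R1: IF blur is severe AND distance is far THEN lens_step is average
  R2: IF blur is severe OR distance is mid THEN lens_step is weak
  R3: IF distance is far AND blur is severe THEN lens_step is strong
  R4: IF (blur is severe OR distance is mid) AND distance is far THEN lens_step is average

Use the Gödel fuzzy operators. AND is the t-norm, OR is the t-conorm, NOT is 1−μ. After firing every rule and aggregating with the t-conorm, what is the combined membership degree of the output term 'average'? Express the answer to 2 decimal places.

R1: severe=0.88, far=0.33; AND[min(a, b)] → w = 0.33
R2: severe=0.88, mid=0.53; OR[max(a, b)] → w = 0.88
R3: far=0.33, severe=0.88; AND[min(a, b)] → w = 0.33
R4: (severe=0.88 OR mid=0.53) = 0.88; AND[min(a, b)] with far=0.33 → w = 0.33
Rules with consequent 'average': {R1, R4} → strengths 0.33, 0.33
Aggregate via t-conorm [max(a, b)]: 0.33

0.33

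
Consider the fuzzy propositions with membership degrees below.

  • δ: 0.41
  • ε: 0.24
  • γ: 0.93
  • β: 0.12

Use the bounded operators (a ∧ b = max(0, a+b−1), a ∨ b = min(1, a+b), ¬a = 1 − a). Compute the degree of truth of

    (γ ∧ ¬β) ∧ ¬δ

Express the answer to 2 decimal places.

0.40

¬β = 1 − 0.12 = 0.88
γ ∧ ¬β = max(0, a+b−1) on (0.93, 0.88) = 0.81
¬δ = 1 − 0.41 = 0.59
(γ ∧ ¬β) ∧ ¬δ = max(0, a+b−1) on (0.81, 0.59) = 0.40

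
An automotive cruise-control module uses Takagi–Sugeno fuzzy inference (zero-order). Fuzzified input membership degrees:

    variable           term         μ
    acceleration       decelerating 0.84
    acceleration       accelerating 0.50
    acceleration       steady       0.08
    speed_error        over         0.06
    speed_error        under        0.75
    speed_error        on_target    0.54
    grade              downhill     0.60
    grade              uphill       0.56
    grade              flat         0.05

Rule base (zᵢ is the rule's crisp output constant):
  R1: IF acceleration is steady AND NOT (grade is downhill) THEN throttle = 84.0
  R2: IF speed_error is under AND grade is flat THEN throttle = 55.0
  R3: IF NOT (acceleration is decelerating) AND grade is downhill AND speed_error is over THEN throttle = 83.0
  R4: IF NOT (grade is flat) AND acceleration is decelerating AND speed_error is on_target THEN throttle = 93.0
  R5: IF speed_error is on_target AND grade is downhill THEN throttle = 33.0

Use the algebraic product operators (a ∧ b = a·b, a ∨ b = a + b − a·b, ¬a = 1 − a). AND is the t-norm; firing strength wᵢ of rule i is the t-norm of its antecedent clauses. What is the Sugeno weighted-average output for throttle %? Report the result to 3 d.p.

67.451

R1 (z=84.0): steady=0.08, ¬downhill=1−0.60=0.40; AND[a·b] → w = 0.0320
R2 (z=55.0): under=0.75, flat=0.05; AND[a·b] → w = 0.0375
R3 (z=83.0): ¬decelerating=1−0.84=0.16, downhill=0.60, over=0.06; AND[a·b] → w = 0.0058
R4 (z=93.0): ¬flat=1−0.05=0.95, decelerating=0.84, on_target=0.54; AND[a·b] → w = 0.4309
R5 (z=33.0): on_target=0.54, downhill=0.60; AND[a·b] → w = 0.3240
Weighted average = (0.0320·84.0 + 0.0375·55.0 + 0.0058·83.0 + 0.4309·93.0 + 0.3240·33.0) / (0.0320 + 0.0375 + 0.0058 + 0.4309 + 0.3240)
  = 55.9961 / 0.8302 = 67.451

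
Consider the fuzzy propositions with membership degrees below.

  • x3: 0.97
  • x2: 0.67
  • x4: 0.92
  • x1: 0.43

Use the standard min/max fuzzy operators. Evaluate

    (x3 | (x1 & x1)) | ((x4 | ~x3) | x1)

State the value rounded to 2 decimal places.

0.97

x1 & x1 = min(a, b) on (0.43, 0.43) = 0.43
x3 | (x1 & x1) = max(a, b) on (0.97, 0.43) = 0.97
~x3 = 1 − 0.97 = 0.03
x4 | ~x3 = max(a, b) on (0.92, 0.03) = 0.92
(x4 | ~x3) | x1 = max(a, b) on (0.92, 0.43) = 0.92
(x3 | (x1 & x1)) | ((x4 | ~x3) | x1) = max(a, b) on (0.97, 0.92) = 0.97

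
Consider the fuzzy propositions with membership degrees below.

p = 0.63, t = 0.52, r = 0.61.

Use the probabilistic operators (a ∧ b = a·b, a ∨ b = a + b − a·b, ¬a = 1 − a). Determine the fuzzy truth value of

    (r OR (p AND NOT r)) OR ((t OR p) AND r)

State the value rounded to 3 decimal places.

NOT r = 1 − 0.6100 = 0.3900
p AND NOT r = a·b on (0.6300, 0.3900) = 0.2457
r OR (p AND NOT r) = a + b − a·b on (0.6100, 0.2457) = 0.7058
t OR p = a + b − a·b on (0.5200, 0.6300) = 0.8224
(t OR p) AND r = a·b on (0.8224, 0.6100) = 0.5017
(r OR (p AND NOT r)) OR ((t OR p) AND r) = a + b − a·b on (0.7058, 0.5017) = 0.8534

0.853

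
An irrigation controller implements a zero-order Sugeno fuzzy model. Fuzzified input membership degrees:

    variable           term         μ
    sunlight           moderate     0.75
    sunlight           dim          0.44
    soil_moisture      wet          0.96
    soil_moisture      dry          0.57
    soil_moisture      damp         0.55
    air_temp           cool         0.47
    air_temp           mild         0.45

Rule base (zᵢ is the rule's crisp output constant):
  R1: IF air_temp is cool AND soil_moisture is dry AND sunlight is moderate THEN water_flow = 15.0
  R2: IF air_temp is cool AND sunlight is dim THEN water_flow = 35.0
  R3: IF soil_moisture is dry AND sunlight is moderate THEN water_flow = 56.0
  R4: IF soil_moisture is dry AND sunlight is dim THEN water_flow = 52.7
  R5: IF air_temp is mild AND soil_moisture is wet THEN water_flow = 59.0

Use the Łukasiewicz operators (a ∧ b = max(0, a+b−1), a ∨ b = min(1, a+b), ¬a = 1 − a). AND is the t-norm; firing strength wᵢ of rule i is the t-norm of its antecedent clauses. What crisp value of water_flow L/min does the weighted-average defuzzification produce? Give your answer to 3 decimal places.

R1 (z=15.0): cool=0.47, dry=0.57, moderate=0.75; AND[max(0, a+b−1)] → w = 0.00
R2 (z=35.0): cool=0.47, dim=0.44; AND[max(0, a+b−1)] → w = 0.00
R3 (z=56.0): dry=0.57, moderate=0.75; AND[max(0, a+b−1)] → w = 0.32
R4 (z=52.7): dry=0.57, dim=0.44; AND[max(0, a+b−1)] → w = 0.01
R5 (z=59.0): mild=0.45, wet=0.96; AND[max(0, a+b−1)] → w = 0.41
Weighted average = (0.00·15.0 + 0.00·35.0 + 0.32·56.0 + 0.01·52.7 + 0.41·59.0) / (0.00 + 0.00 + 0.32 + 0.01 + 0.41)
  = 42.6370 / 0.7400 = 57.618

57.618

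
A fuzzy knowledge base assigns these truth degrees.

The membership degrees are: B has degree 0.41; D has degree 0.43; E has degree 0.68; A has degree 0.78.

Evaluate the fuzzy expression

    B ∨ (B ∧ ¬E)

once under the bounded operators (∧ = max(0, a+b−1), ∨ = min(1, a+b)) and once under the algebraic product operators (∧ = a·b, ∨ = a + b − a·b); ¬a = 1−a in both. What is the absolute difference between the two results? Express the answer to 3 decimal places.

Under bounded:
  ¬E = 1 − 0.68 = 0.32
  B ∧ ¬E = max(0, a+b−1) on (0.41, 0.32) = 0.00
  B ∨ (B ∧ ¬E) = min(1, a+b) on (0.41, 0.00) = 0.41
  → value = 0.4100
Under algebraic product:
  ¬E = 1 − 0.6800 = 0.3200
  B ∧ ¬E = a·b on (0.4100, 0.3200) = 0.1312
  B ∨ (B ∧ ¬E) = a + b − a·b on (0.4100, 0.1312) = 0.4874
  → value = 0.4874
|0.4100 − 0.4874| = 0.077

0.077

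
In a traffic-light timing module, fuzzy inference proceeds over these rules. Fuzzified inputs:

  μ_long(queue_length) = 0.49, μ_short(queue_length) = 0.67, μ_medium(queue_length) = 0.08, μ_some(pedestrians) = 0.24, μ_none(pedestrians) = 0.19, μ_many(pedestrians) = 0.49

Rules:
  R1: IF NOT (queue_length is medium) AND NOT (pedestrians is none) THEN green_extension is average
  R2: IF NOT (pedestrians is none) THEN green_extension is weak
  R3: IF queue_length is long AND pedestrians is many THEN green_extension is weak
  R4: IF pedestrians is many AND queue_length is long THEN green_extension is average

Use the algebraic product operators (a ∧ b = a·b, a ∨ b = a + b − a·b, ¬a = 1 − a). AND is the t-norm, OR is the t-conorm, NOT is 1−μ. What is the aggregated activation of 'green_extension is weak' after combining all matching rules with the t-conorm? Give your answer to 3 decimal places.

R1: ¬medium=1−0.08=0.92, ¬none=1−0.19=0.81; AND[a·b] → w = 0.7452
R2: ¬none=1−0.19=0.81 → w = 0.8100
R3: long=0.49, many=0.49; AND[a·b] → w = 0.2401
R4: many=0.49, long=0.49; AND[a·b] → w = 0.2401
Rules with consequent 'weak': {R2, R3} → strengths 0.8100, 0.2401
Aggregate via t-conorm [a + b − a·b]: 0.8556

0.856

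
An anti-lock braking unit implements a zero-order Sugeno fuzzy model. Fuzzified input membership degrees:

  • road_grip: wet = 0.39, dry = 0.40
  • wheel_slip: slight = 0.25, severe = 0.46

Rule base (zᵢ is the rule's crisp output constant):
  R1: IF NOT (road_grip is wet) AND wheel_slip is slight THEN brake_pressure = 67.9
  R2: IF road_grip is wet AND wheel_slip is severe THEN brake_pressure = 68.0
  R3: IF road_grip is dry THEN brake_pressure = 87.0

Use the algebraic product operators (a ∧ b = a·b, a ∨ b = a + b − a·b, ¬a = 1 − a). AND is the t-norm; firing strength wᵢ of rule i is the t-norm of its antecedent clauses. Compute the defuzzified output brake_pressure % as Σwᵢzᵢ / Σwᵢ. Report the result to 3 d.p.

78.363

R1 (z=67.9): ¬wet=1−0.39=0.61, slight=0.25; AND[a·b] → w = 0.1525
R2 (z=68.0): wet=0.39, severe=0.46; AND[a·b] → w = 0.1794
R3 (z=87.0): dry=0.40 → w = 0.4000
Weighted average = (0.1525·67.9 + 0.1794·68.0 + 0.4000·87.0) / (0.1525 + 0.1794 + 0.4000)
  = 57.3540 / 0.7319 = 78.363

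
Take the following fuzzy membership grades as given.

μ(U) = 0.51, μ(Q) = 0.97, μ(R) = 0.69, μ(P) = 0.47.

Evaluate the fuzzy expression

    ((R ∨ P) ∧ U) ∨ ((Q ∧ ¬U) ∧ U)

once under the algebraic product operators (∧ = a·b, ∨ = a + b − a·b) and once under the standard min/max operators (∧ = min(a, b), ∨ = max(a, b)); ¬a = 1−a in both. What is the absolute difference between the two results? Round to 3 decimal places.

Under algebraic product:
  R ∨ P = a + b − a·b on (0.6900, 0.4700) = 0.8357
  (R ∨ P) ∧ U = a·b on (0.8357, 0.5100) = 0.4262
  ¬U = 1 − 0.5100 = 0.4900
  Q ∧ ¬U = a·b on (0.9700, 0.4900) = 0.4753
  (Q ∧ ¬U) ∧ U = a·b on (0.4753, 0.5100) = 0.2424
  ((R ∨ P) ∧ U) ∨ ((Q ∧ ¬U) ∧ U) = a + b − a·b on (0.4262, 0.2424) = 0.5653
  → value = 0.5653
Under standard min/max:
  R ∨ P = max(a, b) on (0.69, 0.47) = 0.69
  (R ∨ P) ∧ U = min(a, b) on (0.69, 0.51) = 0.51
  ¬U = 1 − 0.51 = 0.49
  Q ∧ ¬U = min(a, b) on (0.97, 0.49) = 0.49
  (Q ∧ ¬U) ∧ U = min(a, b) on (0.49, 0.51) = 0.49
  ((R ∨ P) ∧ U) ∨ ((Q ∧ ¬U) ∧ U) = max(a, b) on (0.51, 0.49) = 0.51
  → value = 0.5100
|0.5653 − 0.5100| = 0.055

0.055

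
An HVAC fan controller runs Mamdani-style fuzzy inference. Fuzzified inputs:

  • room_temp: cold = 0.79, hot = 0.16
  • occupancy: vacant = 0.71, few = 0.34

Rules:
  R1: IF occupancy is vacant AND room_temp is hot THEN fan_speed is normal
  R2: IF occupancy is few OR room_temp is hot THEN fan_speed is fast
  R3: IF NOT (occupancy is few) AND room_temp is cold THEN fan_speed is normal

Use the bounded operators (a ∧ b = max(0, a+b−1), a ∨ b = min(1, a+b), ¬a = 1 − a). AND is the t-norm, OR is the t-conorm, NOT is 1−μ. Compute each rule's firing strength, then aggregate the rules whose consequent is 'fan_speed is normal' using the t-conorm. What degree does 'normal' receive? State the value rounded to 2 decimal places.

0.45

R1: vacant=0.71, hot=0.16; AND[max(0, a+b−1)] → w = 0.00
R2: few=0.34, hot=0.16; OR[min(1, a+b)] → w = 0.50
R3: ¬few=1−0.34=0.66, cold=0.79; AND[max(0, a+b−1)] → w = 0.45
Rules with consequent 'normal': {R1, R3} → strengths 0.00, 0.45
Aggregate via t-conorm [min(1, a+b)]: 0.45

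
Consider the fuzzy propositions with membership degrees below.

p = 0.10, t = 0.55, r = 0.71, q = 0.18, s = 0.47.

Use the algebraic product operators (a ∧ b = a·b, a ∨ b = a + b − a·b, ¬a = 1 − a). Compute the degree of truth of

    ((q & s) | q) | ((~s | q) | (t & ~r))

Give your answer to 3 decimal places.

0.757

q & s = a·b on (0.1800, 0.4700) = 0.0846
(q & s) | q = a + b − a·b on (0.0846, 0.1800) = 0.2494
~s = 1 − 0.4700 = 0.5300
~s | q = a + b − a·b on (0.5300, 0.1800) = 0.6146
~r = 1 − 0.7100 = 0.2900
t & ~r = a·b on (0.5500, 0.2900) = 0.1595
(~s | q) | (t & ~r) = a + b − a·b on (0.6146, 0.1595) = 0.6761
((q & s) | q) | ((~s | q) | (t & ~r)) = a + b − a·b on (0.2494, 0.6761) = 0.7569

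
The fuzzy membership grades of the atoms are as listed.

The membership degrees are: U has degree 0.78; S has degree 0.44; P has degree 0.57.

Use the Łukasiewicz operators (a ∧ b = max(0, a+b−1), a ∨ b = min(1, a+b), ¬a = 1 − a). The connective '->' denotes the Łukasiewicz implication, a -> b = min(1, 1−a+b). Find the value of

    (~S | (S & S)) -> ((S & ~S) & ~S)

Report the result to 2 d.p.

0.44

~S = 1 − 0.44 = 0.56
S & S = max(0, a+b−1) on (0.44, 0.44) = 0.00
~S | (S & S) = min(1, a+b) on (0.56, 0.00) = 0.56
~S = 1 − 0.44 = 0.56
S & ~S = max(0, a+b−1) on (0.44, 0.56) = 0.00
~S = 1 − 0.44 = 0.56
(S & ~S) & ~S = max(0, a+b−1) on (0.00, 0.56) = 0.00
(~S | (S & S)) -> ((S & ~S) & ~S)  [Łukasiewicz: min(1, 1−a+b)] with a=0.56, b=0.00 → 0.44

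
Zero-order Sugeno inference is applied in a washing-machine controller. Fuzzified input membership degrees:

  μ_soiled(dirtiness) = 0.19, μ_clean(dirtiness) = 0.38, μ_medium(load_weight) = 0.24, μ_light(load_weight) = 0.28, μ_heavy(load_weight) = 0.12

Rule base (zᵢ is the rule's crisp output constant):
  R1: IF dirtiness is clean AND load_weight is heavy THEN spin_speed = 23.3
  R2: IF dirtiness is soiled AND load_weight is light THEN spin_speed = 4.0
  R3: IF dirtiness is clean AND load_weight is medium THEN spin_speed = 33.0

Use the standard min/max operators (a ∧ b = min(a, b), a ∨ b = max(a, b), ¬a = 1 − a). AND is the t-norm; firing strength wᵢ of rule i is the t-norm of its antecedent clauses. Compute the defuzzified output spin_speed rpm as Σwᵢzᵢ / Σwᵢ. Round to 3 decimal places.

R1 (z=23.3): clean=0.38, heavy=0.12; AND[min(a, b)] → w = 0.12
R2 (z=4.0): soiled=0.19, light=0.28; AND[min(a, b)] → w = 0.19
R3 (z=33.0): clean=0.38, medium=0.24; AND[min(a, b)] → w = 0.24
Weighted average = (0.12·23.3 + 0.19·4.0 + 0.24·33.0) / (0.12 + 0.19 + 0.24)
  = 11.4760 / 0.5500 = 20.865

20.865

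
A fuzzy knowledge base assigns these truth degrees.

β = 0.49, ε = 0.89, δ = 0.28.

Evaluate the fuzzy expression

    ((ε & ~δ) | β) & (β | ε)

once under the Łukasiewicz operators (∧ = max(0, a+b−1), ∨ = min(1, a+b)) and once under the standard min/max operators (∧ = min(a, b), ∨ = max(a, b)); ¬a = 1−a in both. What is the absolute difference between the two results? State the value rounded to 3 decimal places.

Under Łukasiewicz:
  ~δ = 1 − 0.28 = 0.72
  ε & ~δ = max(0, a+b−1) on (0.89, 0.72) = 0.61
  (ε & ~δ) | β = min(1, a+b) on (0.61, 0.49) = 1.00
  β | ε = min(1, a+b) on (0.49, 0.89) = 1.00
  ((ε & ~δ) | β) & (β | ε) = max(0, a+b−1) on (1.00, 1.00) = 1.00
  → value = 1.0000
Under standard min/max:
  ~δ = 1 − 0.28 = 0.72
  ε & ~δ = min(a, b) on (0.89, 0.72) = 0.72
  (ε & ~δ) | β = max(a, b) on (0.72, 0.49) = 0.72
  β | ε = max(a, b) on (0.49, 0.89) = 0.89
  ((ε & ~δ) | β) & (β | ε) = min(a, b) on (0.72, 0.89) = 0.72
  → value = 0.7200
|1.0000 − 0.7200| = 0.280

0.280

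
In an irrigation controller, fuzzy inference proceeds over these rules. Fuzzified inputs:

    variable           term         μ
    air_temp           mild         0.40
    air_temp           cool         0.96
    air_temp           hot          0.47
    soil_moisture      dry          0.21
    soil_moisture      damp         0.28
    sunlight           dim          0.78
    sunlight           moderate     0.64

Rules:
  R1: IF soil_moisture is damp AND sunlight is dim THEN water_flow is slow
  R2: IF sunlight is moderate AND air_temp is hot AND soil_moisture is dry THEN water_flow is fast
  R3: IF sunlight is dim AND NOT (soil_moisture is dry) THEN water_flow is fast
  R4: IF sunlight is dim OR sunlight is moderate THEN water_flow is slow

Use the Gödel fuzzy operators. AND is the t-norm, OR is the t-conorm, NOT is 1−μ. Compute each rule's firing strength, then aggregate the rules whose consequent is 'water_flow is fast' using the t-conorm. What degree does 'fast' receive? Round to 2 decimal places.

R1: damp=0.28, dim=0.78; AND[min(a, b)] → w = 0.28
R2: moderate=0.64, hot=0.47, dry=0.21; AND[min(a, b)] → w = 0.21
R3: dim=0.78, ¬dry=1−0.21=0.79; AND[min(a, b)] → w = 0.78
R4: dim=0.78, moderate=0.64; OR[max(a, b)] → w = 0.78
Rules with consequent 'fast': {R2, R3} → strengths 0.21, 0.78
Aggregate via t-conorm [max(a, b)]: 0.78

0.78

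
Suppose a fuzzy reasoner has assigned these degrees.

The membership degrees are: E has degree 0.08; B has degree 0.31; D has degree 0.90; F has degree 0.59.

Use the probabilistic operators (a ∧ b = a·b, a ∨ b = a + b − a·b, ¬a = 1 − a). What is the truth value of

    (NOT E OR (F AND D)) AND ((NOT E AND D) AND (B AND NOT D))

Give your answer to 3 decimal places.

0.025

NOT E = 1 − 0.0800 = 0.9200
F AND D = a·b on (0.5900, 0.9000) = 0.5310
NOT E OR (F AND D) = a + b − a·b on (0.9200, 0.5310) = 0.9625
NOT E = 1 − 0.0800 = 0.9200
NOT E AND D = a·b on (0.9200, 0.9000) = 0.8280
NOT D = 1 − 0.9000 = 0.1000
B AND NOT D = a·b on (0.3100, 0.1000) = 0.0310
(NOT E AND D) AND (B AND NOT D) = a·b on (0.8280, 0.0310) = 0.0257
(NOT E OR (F AND D)) AND ((NOT E AND D) AND (B AND NOT D)) = a·b on (0.9625, 0.0257) = 0.0247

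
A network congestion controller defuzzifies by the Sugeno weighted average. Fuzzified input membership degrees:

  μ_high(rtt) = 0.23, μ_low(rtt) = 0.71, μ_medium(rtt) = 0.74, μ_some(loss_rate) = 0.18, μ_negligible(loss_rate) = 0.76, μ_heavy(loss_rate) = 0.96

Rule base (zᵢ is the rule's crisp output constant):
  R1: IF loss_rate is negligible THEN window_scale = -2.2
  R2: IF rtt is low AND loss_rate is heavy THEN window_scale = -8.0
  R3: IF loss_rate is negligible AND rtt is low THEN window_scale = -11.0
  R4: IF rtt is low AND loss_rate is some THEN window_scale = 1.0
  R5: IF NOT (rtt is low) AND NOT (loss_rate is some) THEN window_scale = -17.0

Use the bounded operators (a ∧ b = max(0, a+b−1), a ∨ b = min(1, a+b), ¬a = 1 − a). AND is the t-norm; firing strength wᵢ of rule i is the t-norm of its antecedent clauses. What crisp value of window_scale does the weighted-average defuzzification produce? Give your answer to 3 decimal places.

R1 (z=-2.2): negligible=0.76 → w = 0.76
R2 (z=-8.0): low=0.71, heavy=0.96; AND[max(0, a+b−1)] → w = 0.67
R3 (z=-11.0): negligible=0.76, low=0.71; AND[max(0, a+b−1)] → w = 0.47
R4 (z=1.0): low=0.71, some=0.18; AND[max(0, a+b−1)] → w = 0.00
R5 (z=-17.0): ¬low=1−0.71=0.29, ¬some=1−0.18=0.82; AND[max(0, a+b−1)] → w = 0.11
Weighted average = (0.76·-2.2 + 0.67·-8.0 + 0.47·-11.0 + 0.00·1.0 + 0.11·-17.0) / (0.76 + 0.67 + 0.47 + 0.00 + 0.11)
  = -14.0720 / 2.0100 = -7.001

-7.001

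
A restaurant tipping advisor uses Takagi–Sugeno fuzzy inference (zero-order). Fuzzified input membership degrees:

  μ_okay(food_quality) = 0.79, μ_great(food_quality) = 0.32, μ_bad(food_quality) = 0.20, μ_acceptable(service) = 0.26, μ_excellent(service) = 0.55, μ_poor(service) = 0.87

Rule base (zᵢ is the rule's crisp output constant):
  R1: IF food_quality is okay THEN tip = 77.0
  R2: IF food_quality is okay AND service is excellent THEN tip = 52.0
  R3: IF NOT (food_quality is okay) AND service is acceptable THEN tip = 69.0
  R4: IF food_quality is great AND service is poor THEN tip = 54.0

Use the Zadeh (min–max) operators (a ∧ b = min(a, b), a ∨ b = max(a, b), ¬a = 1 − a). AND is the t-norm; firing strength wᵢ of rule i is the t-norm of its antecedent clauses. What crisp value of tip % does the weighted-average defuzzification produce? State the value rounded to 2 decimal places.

R1 (z=77.0): okay=0.79 → w = 0.79
R2 (z=52.0): okay=0.79, excellent=0.55; AND[min(a, b)] → w = 0.55
R3 (z=69.0): ¬okay=1−0.79=0.21, acceptable=0.26; AND[min(a, b)] → w = 0.21
R4 (z=54.0): great=0.32, poor=0.87; AND[min(a, b)] → w = 0.32
Weighted average = (0.79·77.0 + 0.55·52.0 + 0.21·69.0 + 0.32·54.0) / (0.79 + 0.55 + 0.21 + 0.32)
  = 121.2000 / 1.8700 = 64.81

64.81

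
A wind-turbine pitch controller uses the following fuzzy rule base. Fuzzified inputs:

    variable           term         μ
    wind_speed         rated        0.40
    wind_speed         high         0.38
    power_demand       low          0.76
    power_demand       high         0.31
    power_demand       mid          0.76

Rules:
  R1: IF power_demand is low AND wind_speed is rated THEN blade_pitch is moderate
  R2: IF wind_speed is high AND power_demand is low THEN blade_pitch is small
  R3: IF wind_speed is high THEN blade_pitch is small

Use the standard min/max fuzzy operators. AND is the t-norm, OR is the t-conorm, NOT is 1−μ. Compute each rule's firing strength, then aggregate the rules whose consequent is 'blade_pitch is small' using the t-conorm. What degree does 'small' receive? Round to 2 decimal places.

R1: low=0.76, rated=0.40; AND[min(a, b)] → w = 0.40
R2: high=0.38, low=0.76; AND[min(a, b)] → w = 0.38
R3: high=0.38 → w = 0.38
Rules with consequent 'small': {R2, R3} → strengths 0.38, 0.38
Aggregate via t-conorm [max(a, b)]: 0.38

0.38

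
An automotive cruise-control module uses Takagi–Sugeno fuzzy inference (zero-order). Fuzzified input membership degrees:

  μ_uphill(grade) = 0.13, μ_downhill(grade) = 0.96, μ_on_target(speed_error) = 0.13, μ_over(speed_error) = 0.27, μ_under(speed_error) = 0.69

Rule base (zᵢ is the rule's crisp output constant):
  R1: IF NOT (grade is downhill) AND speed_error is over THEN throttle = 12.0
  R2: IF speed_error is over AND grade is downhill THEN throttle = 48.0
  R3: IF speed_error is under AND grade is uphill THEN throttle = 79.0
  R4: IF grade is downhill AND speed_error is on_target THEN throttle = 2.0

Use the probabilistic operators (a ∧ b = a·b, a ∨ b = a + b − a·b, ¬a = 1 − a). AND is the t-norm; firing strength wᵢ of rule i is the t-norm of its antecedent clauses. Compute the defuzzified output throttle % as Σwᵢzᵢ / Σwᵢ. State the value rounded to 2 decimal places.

41.09

R1 (z=12.0): ¬downhill=1−0.96=0.04, over=0.27; AND[a·b] → w = 0.0108
R2 (z=48.0): over=0.27, downhill=0.96; AND[a·b] → w = 0.2592
R3 (z=79.0): under=0.69, uphill=0.13; AND[a·b] → w = 0.0897
R4 (z=2.0): downhill=0.96, on_target=0.13; AND[a·b] → w = 0.1248
Weighted average = (0.0108·12.0 + 0.2592·48.0 + 0.0897·79.0 + 0.1248·2.0) / (0.0108 + 0.2592 + 0.0897 + 0.1248)
  = 19.9071 / 0.4845 = 41.09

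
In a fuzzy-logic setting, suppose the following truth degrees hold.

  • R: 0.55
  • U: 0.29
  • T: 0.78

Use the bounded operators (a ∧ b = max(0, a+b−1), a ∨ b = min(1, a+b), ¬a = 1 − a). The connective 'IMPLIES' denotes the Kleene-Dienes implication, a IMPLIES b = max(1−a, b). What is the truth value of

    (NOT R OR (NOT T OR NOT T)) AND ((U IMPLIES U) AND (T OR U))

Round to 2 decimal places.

NOT R = 1 − 0.55 = 0.45
NOT T = 1 − 0.78 = 0.22
NOT T = 1 − 0.78 = 0.22
NOT T OR NOT T = min(1, a+b) on (0.22, 0.22) = 0.44
NOT R OR (NOT T OR NOT T) = min(1, a+b) on (0.45, 0.44) = 0.89
U IMPLIES U  [Kleene-Dienes: max(1−a, b)] with a=0.29, b=0.29 → 0.71
T OR U = min(1, a+b) on (0.78, 0.29) = 1.00
(U IMPLIES U) AND (T OR U) = max(0, a+b−1) on (0.71, 1.00) = 0.71
(NOT R OR (NOT T OR NOT T)) AND ((U IMPLIES U) AND (T OR U)) = max(0, a+b−1) on (0.89, 0.71) = 0.60

0.60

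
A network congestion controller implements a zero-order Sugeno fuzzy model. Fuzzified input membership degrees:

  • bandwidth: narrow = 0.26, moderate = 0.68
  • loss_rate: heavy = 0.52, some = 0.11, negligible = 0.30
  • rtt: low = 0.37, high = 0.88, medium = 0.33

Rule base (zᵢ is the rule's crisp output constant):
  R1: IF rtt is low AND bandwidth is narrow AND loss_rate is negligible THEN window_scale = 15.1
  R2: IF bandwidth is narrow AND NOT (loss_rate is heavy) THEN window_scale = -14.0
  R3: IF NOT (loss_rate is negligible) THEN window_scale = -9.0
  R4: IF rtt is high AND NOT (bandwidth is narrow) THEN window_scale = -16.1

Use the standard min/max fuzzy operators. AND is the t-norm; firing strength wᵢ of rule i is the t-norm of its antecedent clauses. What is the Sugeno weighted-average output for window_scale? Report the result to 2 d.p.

-9.15

R1 (z=15.1): low=0.37, narrow=0.26, negligible=0.30; AND[min(a, b)] → w = 0.26
R2 (z=-14.0): narrow=0.26, ¬heavy=1−0.52=0.48; AND[min(a, b)] → w = 0.26
R3 (z=-9.0): ¬negligible=1−0.30=0.70 → w = 0.70
R4 (z=-16.1): high=0.88, ¬narrow=1−0.26=0.74; AND[min(a, b)] → w = 0.74
Weighted average = (0.26·15.1 + 0.26·-14.0 + 0.70·-9.0 + 0.74·-16.1) / (0.26 + 0.26 + 0.70 + 0.74)
  = -17.9280 / 1.9600 = -9.15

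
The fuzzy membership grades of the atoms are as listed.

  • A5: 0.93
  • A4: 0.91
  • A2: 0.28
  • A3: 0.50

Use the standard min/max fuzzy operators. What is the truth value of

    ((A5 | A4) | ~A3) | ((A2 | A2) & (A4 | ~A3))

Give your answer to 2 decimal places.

0.93

A5 | A4 = max(a, b) on (0.93, 0.91) = 0.93
~A3 = 1 − 0.50 = 0.50
(A5 | A4) | ~A3 = max(a, b) on (0.93, 0.50) = 0.93
A2 | A2 = max(a, b) on (0.28, 0.28) = 0.28
~A3 = 1 − 0.50 = 0.50
A4 | ~A3 = max(a, b) on (0.91, 0.50) = 0.91
(A2 | A2) & (A4 | ~A3) = min(a, b) on (0.28, 0.91) = 0.28
((A5 | A4) | ~A3) | ((A2 | A2) & (A4 | ~A3)) = max(a, b) on (0.93, 0.28) = 0.93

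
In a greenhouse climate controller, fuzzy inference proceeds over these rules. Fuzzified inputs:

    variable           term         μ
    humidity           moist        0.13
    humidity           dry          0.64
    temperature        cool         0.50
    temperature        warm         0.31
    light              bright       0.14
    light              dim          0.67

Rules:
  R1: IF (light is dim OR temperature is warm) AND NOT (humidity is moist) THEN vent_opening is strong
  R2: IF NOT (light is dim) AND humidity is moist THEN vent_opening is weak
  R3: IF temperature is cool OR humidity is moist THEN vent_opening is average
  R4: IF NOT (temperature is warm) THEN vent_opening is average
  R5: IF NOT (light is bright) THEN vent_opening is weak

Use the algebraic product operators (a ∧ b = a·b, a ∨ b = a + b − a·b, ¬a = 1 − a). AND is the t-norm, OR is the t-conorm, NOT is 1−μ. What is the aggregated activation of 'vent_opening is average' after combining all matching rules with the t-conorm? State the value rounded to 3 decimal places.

R1: (dim=0.67 OR warm=0.31) = 0.7723; AND[a·b] with ¬moist=1−0.13=0.87 → w = 0.6719
R2: ¬dim=1−0.67=0.33, moist=0.13; AND[a·b] → w = 0.0429
R3: cool=0.50, moist=0.13; OR[a + b − a·b] → w = 0.5650
R4: ¬warm=1−0.31=0.69 → w = 0.6900
R5: ¬bright=1−0.14=0.86 → w = 0.8600
Rules with consequent 'average': {R3, R4} → strengths 0.5650, 0.6900
Aggregate via t-conorm [a + b − a·b]: 0.8651

0.865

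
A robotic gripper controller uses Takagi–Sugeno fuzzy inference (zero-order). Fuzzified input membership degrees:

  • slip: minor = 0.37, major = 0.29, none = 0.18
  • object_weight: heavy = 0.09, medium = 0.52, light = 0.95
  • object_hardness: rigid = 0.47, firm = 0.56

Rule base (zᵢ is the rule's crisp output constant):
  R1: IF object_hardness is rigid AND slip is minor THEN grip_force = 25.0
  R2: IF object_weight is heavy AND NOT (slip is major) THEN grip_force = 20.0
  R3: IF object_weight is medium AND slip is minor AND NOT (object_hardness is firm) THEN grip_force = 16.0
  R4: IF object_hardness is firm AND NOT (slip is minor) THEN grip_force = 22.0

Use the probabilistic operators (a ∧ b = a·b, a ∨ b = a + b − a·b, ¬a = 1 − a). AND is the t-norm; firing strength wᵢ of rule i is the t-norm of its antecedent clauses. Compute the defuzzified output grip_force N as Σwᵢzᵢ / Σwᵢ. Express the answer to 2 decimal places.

21.83

R1 (z=25.0): rigid=0.47, minor=0.37; AND[a·b] → w = 0.1739
R2 (z=20.0): heavy=0.09, ¬major=1−0.29=0.71; AND[a·b] → w = 0.0639
R3 (z=16.0): medium=0.52, minor=0.37, ¬firm=1−0.56=0.44; AND[a·b] → w = 0.0847
R4 (z=22.0): firm=0.56, ¬minor=1−0.37=0.63; AND[a·b] → w = 0.3528
Weighted average = (0.1739·25.0 + 0.0639·20.0 + 0.0847·16.0 + 0.3528·22.0) / (0.1739 + 0.0639 + 0.0847 + 0.3528)
  = 14.7416 / 0.6753 = 21.83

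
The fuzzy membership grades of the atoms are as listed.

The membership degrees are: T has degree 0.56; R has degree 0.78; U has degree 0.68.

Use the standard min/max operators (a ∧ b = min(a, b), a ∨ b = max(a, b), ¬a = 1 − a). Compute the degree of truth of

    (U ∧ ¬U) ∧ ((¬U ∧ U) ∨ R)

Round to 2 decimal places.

0.32

¬U = 1 − 0.68 = 0.32
U ∧ ¬U = min(a, b) on (0.68, 0.32) = 0.32
¬U = 1 − 0.68 = 0.32
¬U ∧ U = min(a, b) on (0.32, 0.68) = 0.32
(¬U ∧ U) ∨ R = max(a, b) on (0.32, 0.78) = 0.78
(U ∧ ¬U) ∧ ((¬U ∧ U) ∨ R) = min(a, b) on (0.32, 0.78) = 0.32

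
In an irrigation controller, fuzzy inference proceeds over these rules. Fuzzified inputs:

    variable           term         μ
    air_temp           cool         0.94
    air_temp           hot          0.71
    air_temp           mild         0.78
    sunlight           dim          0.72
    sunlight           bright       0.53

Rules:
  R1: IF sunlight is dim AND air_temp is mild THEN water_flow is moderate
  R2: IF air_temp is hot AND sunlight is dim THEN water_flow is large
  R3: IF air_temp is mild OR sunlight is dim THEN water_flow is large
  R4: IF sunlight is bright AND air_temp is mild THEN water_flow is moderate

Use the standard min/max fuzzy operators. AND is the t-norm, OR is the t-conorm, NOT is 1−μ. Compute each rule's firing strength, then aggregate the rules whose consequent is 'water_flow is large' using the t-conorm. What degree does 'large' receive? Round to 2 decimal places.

0.78

R1: dim=0.72, mild=0.78; AND[min(a, b)] → w = 0.72
R2: hot=0.71, dim=0.72; AND[min(a, b)] → w = 0.71
R3: mild=0.78, dim=0.72; OR[max(a, b)] → w = 0.78
R4: bright=0.53, mild=0.78; AND[min(a, b)] → w = 0.53
Rules with consequent 'large': {R2, R3} → strengths 0.71, 0.78
Aggregate via t-conorm [max(a, b)]: 0.78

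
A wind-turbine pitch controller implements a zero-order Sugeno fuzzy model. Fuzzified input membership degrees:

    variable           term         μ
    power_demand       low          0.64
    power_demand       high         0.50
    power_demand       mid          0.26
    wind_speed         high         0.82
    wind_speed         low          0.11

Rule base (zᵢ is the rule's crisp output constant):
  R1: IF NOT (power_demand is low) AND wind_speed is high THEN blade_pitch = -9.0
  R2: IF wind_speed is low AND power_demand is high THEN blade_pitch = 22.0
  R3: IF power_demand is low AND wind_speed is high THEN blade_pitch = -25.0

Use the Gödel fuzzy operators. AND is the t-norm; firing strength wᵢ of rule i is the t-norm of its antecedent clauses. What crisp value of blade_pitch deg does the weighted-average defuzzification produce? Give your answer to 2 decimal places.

R1 (z=-9.0): ¬low=1−0.64=0.36, high=0.82; AND[min(a, b)] → w = 0.36
R2 (z=22.0): low=0.11, high=0.50; AND[min(a, b)] → w = 0.11
R3 (z=-25.0): low=0.64, high=0.82; AND[min(a, b)] → w = 0.64
Weighted average = (0.36·-9.0 + 0.11·22.0 + 0.64·-25.0) / (0.36 + 0.11 + 0.64)
  = -16.8200 / 1.1100 = -15.15

-15.15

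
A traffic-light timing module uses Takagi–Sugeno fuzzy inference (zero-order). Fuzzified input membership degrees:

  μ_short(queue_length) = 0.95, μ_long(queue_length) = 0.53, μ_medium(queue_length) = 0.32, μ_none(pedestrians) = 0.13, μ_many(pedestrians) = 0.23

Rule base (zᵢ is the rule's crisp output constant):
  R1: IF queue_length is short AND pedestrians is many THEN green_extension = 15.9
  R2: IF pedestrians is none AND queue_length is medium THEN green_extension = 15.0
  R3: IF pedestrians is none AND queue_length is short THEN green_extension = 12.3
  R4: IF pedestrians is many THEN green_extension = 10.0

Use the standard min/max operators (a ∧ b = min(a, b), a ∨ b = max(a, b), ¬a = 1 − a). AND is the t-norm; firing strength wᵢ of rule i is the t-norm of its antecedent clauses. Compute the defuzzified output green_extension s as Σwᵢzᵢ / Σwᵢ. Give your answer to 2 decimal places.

13.20

R1 (z=15.9): short=0.95, many=0.23; AND[min(a, b)] → w = 0.23
R2 (z=15.0): none=0.13, medium=0.32; AND[min(a, b)] → w = 0.13
R3 (z=12.3): none=0.13, short=0.95; AND[min(a, b)] → w = 0.13
R4 (z=10.0): many=0.23 → w = 0.23
Weighted average = (0.23·15.9 + 0.13·15.0 + 0.13·12.3 + 0.23·10.0) / (0.23 + 0.13 + 0.13 + 0.23)
  = 9.5060 / 0.7200 = 13.20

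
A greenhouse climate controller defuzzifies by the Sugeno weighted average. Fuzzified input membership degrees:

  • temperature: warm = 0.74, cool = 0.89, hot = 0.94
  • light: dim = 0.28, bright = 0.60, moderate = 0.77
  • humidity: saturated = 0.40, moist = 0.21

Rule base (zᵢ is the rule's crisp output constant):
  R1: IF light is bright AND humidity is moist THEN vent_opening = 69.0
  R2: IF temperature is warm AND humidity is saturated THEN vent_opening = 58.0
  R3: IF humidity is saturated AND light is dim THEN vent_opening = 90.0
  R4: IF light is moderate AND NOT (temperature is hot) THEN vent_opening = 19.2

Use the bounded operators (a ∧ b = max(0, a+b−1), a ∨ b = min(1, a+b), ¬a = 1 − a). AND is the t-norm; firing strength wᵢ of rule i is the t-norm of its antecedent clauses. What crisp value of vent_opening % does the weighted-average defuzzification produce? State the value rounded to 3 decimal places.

58.000

R1 (z=69.0): bright=0.60, moist=0.21; AND[max(0, a+b−1)] → w = 0.00
R2 (z=58.0): warm=0.74, saturated=0.40; AND[max(0, a+b−1)] → w = 0.14
R3 (z=90.0): saturated=0.40, dim=0.28; AND[max(0, a+b−1)] → w = 0.00
R4 (z=19.2): moderate=0.77, ¬hot=1−0.94=0.06; AND[max(0, a+b−1)] → w = 0.00
Weighted average = (0.00·69.0 + 0.14·58.0 + 0.00·90.0 + 0.00·19.2) / (0.00 + 0.14 + 0.00 + 0.00)
  = 8.1200 / 0.1400 = 58.000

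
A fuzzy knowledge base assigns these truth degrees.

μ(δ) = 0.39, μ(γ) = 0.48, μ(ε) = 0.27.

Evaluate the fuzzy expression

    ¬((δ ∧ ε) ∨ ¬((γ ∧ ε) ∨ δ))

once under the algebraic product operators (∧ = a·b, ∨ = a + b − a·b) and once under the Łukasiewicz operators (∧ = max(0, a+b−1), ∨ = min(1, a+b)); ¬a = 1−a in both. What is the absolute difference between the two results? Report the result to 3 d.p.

0.030

Under algebraic product:
  δ ∧ ε = a·b on (0.3900, 0.2700) = 0.1053
  γ ∧ ε = a·b on (0.4800, 0.2700) = 0.1296
  (γ ∧ ε) ∨ δ = a + b − a·b on (0.1296, 0.3900) = 0.4691
  ¬((γ ∧ ε) ∨ δ) = 1 − 0.4691 = 0.5309
  (δ ∧ ε) ∨ ¬((γ ∧ ε) ∨ δ) = a + b − a·b on (0.1053, 0.5309) = 0.5803
  ¬((δ ∧ ε) ∨ ¬((γ ∧ ε) ∨ δ)) = 1 − 0.5803 = 0.4197
  → value = 0.4197
Under Łukasiewicz:
  δ ∧ ε = max(0, a+b−1) on (0.39, 0.27) = 0.00
  γ ∧ ε = max(0, a+b−1) on (0.48, 0.27) = 0.00
  (γ ∧ ε) ∨ δ = min(1, a+b) on (0.00, 0.39) = 0.39
  ¬((γ ∧ ε) ∨ δ) = 1 − 0.39 = 0.61
  (δ ∧ ε) ∨ ¬((γ ∧ ε) ∨ δ) = min(1, a+b) on (0.00, 0.61) = 0.61
  ¬((δ ∧ ε) ∨ ¬((γ ∧ ε) ∨ δ)) = 1 − 0.61 = 0.39
  → value = 0.3900
|0.4197 − 0.3900| = 0.030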